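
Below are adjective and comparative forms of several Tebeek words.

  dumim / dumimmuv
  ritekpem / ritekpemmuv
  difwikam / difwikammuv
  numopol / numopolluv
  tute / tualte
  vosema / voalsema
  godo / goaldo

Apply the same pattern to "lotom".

lotommuv

"lotom" ends in a consonant. The stems ending in a consonant (dumim → dumimmuv, ritekpem → ritekpemmuv, difwikam → difwikammuv) double the final consonant and add -uv.
The other pattern: stems ending in a vowel insert -al- after the first vowel.
So lotom → lotommuv.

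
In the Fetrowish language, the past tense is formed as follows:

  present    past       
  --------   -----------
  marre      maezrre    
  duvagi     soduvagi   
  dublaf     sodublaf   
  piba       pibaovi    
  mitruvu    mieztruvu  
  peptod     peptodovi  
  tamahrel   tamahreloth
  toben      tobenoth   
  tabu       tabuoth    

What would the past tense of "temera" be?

"temera" begins with t-. The stems beginning with t- (toben → tobenoth, tabu → tabuoth, tamahrel → tamahreloth) add -oth.
The other patterns: stems beginning with p- add -ovi; stems beginning with d- add the prefix so-; stems beginning with m- insert -ez- after the first vowel.
So temera → temeraoth.

temeraoth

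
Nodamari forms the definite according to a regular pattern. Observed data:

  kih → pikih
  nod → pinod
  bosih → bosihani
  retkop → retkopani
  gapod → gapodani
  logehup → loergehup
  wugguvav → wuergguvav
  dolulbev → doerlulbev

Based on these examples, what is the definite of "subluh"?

subluhani

"subluh" has 2 vowels. The stems with 2 vowels (bosih → bosihani, retkop → retkopani, gapod → gapodani) add -ani.
The other patterns: stems with 1 vowel add the prefix pi-; stems with 3 vowels insert -er- after the first vowel.
So subluh → subluhani.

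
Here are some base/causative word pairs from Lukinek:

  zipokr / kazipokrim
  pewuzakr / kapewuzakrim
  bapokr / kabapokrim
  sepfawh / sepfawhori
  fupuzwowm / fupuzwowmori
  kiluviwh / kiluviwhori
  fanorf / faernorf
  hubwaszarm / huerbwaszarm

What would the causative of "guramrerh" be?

guerramrerh

fupuzwowm and hubwaszarm both end in -m yet inflect differently (fupuzwowmori, huerbwaszarm), so the final letter is not what conditions the rule; the second-to-last letter is.
"guramrerh" has second-to-last letter 'r'. The stems whose second-to-last letter is 'r' (fanorf → faernorf, hubwaszarm → huerbwaszarm) insert -er- after the first vowel.
The other patterns: stems whose second-to-last letter is 'k' add ka- … -im around the stem; stems whose second-to-last letter is 'w' add -ori.
So guramrerh → guerramrerh.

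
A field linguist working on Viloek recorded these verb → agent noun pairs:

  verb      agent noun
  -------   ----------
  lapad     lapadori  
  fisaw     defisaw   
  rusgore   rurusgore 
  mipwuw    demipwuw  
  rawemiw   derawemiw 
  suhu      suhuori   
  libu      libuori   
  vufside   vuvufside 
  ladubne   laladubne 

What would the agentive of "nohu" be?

nohuori

mipwuw and suhu both have last vowel 'u' yet inflect differently (demipwuw, suhuori), so the last vowel is not what conditions the rule; the final letter is.
"nohu" ends in -u. The stems ending in -u (suhu → suhuori, libu → libuori) add -ori.
The other patterns: stems ending in -e repeat the first consonant+vowel as a prefix; stems ending in -w add the prefix de-.
So nohu → nohuori.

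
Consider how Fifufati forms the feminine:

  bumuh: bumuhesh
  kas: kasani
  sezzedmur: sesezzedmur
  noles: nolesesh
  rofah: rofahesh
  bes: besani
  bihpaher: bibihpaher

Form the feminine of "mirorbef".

mimirorbef

kas and noles both end in -s yet inflect differently (kasani, nolesesh), so the final letter is not what conditions the rule; the number of vowels is.
"mirorbef" has 3 vowels. The stems with 3 vowels (sezzedmur → sesezzedmur, bihpaher → bibihpaher) repeat the first consonant+vowel as a prefix.
The other patterns: stems with 1 vowel add -ani; stems with 2 vowels add -esh.
So mirorbef → mimirorbef.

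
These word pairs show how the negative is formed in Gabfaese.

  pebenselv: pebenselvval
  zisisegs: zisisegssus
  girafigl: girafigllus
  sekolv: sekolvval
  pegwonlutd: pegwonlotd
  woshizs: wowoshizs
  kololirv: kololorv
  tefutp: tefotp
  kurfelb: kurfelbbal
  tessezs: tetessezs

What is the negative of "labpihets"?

labpihots

woshizs and zisisegs both end in -s yet inflect differently (wowoshizs, zisisegssus), so the final letter is not what conditions the rule; the second-to-last letter is.
"labpihets" has second-to-last letter 't'. The stems whose second-to-last letter is 't' (tefutp → tefotp, pegwonlutd → pegwonlotd) change the last vowel to 'o'.
So labpihets → labpihots.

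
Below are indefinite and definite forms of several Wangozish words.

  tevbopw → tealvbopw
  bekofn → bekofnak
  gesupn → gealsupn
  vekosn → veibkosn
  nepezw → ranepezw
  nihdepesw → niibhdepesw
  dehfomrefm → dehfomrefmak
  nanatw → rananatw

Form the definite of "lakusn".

vekosn and gesupn both end in -n yet inflect differently (veibkosn, gealsupn), so the final letter is not what conditions the rule; the second-to-last letter is.
"lakusn" has second-to-last letter 's'. The stems whose second-to-last letter is 's' (nihdepesw → niibhdepesw, vekosn → veibkosn) insert -ib- after the first vowel.
The other patterns: stems whose second-to-last letter is 'p' insert -al- after the first vowel; stems whose second-to-last letter is 'f' add -ak; stems whose second-to-last letter is 't' or 'z' add the prefix ra-.
So lakusn → laibkusn.

laibkusn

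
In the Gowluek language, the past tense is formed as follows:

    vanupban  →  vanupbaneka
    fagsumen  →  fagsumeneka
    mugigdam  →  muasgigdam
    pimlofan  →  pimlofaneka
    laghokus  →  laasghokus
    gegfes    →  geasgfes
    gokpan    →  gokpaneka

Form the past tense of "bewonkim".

beaswonkim

fagsumen and gegfes both have last vowel 'e' yet inflect differently (fagsumeneka, geasgfes), so the last vowel is not what conditions the rule; the final letter is.
"bewonkim" ends in -m. The one such stem in the data (mugigdam → muasgigdam) inserts -as- after the first vowel (as do gegfes, laghokus), so the same rule applies.
The other pattern: stems ending in -n add -eka.
So bewonkim → beaswonkim.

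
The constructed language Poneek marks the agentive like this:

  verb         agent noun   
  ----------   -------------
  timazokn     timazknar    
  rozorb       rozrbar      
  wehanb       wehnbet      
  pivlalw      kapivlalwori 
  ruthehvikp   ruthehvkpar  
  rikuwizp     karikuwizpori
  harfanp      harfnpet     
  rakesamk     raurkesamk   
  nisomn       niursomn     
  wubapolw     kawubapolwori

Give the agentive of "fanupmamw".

faurnupmamw

harfanp and rikuwizp both end in -p yet inflect differently (harfnpet, karikuwizpori), so the final letter is not what conditions the rule; the second-to-last letter is.
"fanupmamw" has second-to-last letter 'm'. The stems whose second-to-last letter is 'm' (rakesamk → raurkesamk, nisomn → niursomn) insert -ur- after the first vowel.
The other patterns: stems whose second-to-last letter is 'n' delete the last vowel and add -et; stems whose second-to-last letter is 'l' or 'z' add ka- … -ori around the stem; stems whose second-to-last letter is 'k' or 'r' delete the last vowel and add -ar.
So fanupmamw → faurnupmamw.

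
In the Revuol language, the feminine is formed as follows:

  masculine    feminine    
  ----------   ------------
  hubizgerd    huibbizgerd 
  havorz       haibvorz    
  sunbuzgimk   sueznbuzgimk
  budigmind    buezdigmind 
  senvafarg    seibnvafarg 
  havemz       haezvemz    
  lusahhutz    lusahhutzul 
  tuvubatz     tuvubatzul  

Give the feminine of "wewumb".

lusahhutz and havorz both end in -z yet inflect differently (lusahhutzul, haibvorz), so the final letter is not what conditions the rule; the second-to-last letter is.
"wewumb" has second-to-last letter 'm'. The stems whose second-to-last letter is 'm' (sunbuzgimk → sueznbuzgimk, havemz → haezvemz) insert -ez- after the first vowel.
The other patterns: stems whose second-to-last letter is 't' add -ul; stems whose second-to-last letter is 'r' insert -ib- after the first vowel.
So wewumb → weezwumb.

weezwumb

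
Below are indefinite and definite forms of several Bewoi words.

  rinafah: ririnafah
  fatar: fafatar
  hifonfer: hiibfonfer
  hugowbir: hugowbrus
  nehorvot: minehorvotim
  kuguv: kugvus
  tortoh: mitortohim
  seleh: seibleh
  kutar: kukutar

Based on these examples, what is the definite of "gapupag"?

gagapupag

"gapupag" has last vowel 'a'. The stems whose last vowel is 'a' (rinafah → ririnafah, fatar → fafatar, kutar → kukutar) repeat the first consonant+vowel as a prefix.
The other patterns: stems whose last vowel is 'e' insert -ib- after the first vowel; stems whose last vowel is 'o' add mi- … -im around the stem; stems whose last vowel is 'i' or 'u' delete the last vowel and add -us.
So gapupag → gagapupag.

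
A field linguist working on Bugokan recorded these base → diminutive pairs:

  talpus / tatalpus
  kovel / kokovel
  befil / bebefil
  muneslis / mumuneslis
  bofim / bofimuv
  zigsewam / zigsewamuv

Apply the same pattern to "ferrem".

ferremuv

befil and bofim both have last vowel 'i' yet inflect differently (bebefil, bofimuv), so the last vowel is not what conditions the rule; the final letter is.
"ferrem" ends in -m. The stems ending in -m (bofim → bofimuv, zigsewam → zigsewamuv) add -uv.
The other pattern: stems ending in -l or -s repeat the first consonant+vowel as a prefix.
So ferrem → ferremuv.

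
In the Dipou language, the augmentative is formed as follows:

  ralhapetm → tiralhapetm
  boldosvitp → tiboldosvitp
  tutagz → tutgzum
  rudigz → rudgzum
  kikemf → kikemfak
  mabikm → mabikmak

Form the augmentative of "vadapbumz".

ralhapetm and mabikm both end in -m yet inflect differently (tiralhapetm, mabikmak), so the final letter is not what conditions the rule; the second-to-last letter is.
"vadapbumz" has second-to-last letter 'm'. The one such stem in the data (kikemf → kikemfak) adds -ak, so the same rule applies.
So vadapbumz → vadapbumzak.

vadapbumzak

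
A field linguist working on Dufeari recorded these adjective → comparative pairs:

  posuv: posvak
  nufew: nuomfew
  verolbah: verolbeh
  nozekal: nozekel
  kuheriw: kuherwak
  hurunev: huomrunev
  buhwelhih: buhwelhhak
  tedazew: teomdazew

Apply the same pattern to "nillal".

hurunev and posuv both end in -v yet inflect differently (huomrunev, posvak), so the final letter is not what conditions the rule; the last vowel is.
"nillal" has last vowel 'a'. The stems whose last vowel is 'a' (verolbah → verolbeh, nozekal → nozekel) change the last vowel to 'e'.
So nillal → nillel.

nillel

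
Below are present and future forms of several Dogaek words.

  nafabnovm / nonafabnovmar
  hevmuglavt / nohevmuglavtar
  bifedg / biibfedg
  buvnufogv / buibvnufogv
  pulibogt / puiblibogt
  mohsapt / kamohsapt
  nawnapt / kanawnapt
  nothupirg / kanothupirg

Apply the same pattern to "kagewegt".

kaibgewegt

hevmuglavt and pulibogt both end in -t yet inflect differently (nohevmuglavtar, puiblibogt), so the final letter is not what conditions the rule; the second-to-last letter is.
"kagewegt" has second-to-last letter 'g'. The stems whose second-to-last letter is 'g' (buvnufogv → buibvnufogv, pulibogt → puiblibogt) insert -ib- after the first vowel.
The other patterns: stems whose second-to-last letter is 'v' add no- … -ar around the stem; stems whose second-to-last letter is 'p' or 'r' add the prefix ka-.
So kagewegt → kaibgewegt.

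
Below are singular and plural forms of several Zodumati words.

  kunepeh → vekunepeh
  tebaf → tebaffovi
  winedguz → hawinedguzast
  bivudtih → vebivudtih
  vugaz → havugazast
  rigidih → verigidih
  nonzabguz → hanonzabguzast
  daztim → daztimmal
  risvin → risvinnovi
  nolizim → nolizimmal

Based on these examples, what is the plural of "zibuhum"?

daztim and rigidih both have last vowel 'i' yet inflect differently (daztimmal, verigidih), so the last vowel is not what conditions the rule; the final letter is.
"zibuhum" ends in -m. The stems ending in -m (daztim → daztimmal, nolizim → nolizimmal) double the final consonant and add -al.
So zibuhum → zibuhummal.

zibuhummal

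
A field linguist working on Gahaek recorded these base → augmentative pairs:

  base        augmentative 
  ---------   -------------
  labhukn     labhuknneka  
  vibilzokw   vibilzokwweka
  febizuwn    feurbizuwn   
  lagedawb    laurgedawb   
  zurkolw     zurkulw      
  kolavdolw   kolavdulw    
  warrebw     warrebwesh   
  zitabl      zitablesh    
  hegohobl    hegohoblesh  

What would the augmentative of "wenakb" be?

labhukn and febizuwn both end in -n yet inflect differently (labhuknneka, feurbizuwn), so the final letter is not what conditions the rule; the second-to-last letter is.
"wenakb" has second-to-last letter 'k'. The stems whose second-to-last letter is 'k' (labhukn → labhuknneka, vibilzokw → vibilzokwweka) double the final consonant and add -eka.
The other patterns: stems whose second-to-last letter is 'w' insert -ur- after the first vowel; stems whose second-to-last letter is 'l' change the last vowel to 'u'; stems whose second-to-last letter is 'b' add -esh.
So wenakb → wenakbbeka.

wenakbbeka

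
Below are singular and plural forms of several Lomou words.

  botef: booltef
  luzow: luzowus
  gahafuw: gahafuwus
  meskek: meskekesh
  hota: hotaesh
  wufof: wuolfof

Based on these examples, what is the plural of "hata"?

hataesh

luzow and wufof both have last vowel 'o' yet inflect differently (luzowus, wuolfof), so the last vowel is not what conditions the rule; the final letter is.
"hata" ends in -a. The one such stem in the data (hota → hotaesh) adds -esh, so the same rule applies.
So hata → hataesh.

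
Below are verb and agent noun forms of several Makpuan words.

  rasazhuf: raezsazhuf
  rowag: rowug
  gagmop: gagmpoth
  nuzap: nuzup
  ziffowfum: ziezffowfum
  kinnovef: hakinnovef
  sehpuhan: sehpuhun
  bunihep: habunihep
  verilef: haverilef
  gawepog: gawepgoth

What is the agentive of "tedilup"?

teezdilup

gawepog and rowag both end in -g yet inflect differently (gawepgoth, rowug), so the final letter is not what conditions the rule; the last vowel is.
"tedilup" has last vowel 'u'. The stems whose last vowel is 'u' (ziffowfum → ziezffowfum, rasazhuf → raezsazhuf) insert -ez- after the first vowel.
The other patterns: stems whose last vowel is 'o' delete the last vowel and add -oth; stems whose last vowel is 'a' change the last vowel to 'u'; stems whose last vowel is 'e' add the prefix ha-.
So tedilup → teezdilup.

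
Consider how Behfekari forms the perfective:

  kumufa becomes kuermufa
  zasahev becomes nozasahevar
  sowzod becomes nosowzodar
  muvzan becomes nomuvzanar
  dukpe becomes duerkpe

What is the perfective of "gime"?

"gime" ends in a vowel. The stems ending in a vowel (kumufa → kuermufa, dukpe → duerkpe) insert -er- after the first vowel.
The other pattern: stems ending in a consonant add no- … -ar around the stem.
So gime → gierme.

gierme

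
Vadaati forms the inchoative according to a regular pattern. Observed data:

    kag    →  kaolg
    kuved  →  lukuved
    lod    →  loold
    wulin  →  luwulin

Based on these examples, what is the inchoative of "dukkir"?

ludukkir

kuved and lod both end in -d yet inflect differently (lukuved, loold), so the final letter is not what conditions the rule; the number of vowels is.
"dukkir" has 2 vowels. The stems with 2 vowels (wulin → luwulin, kuved → lukuved) add the prefix lu-.
The other pattern: stems with 1 vowel insert -ol- after the first vowel.
So dukkir → ludukkir.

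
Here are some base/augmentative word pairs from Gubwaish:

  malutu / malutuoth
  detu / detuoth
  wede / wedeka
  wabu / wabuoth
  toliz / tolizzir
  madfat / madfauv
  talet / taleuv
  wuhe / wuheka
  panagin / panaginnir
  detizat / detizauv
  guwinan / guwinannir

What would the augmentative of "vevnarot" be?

wuhe and talet both have last vowel 'e' yet inflect differently (wuheka, taleuv), so the last vowel is not what conditions the rule; the final letter is.
"vevnarot" ends in -t. The stems ending in -t (detizat → detizauv, talet → taleuv, madfat → madfauv) drop the final letter and add -uv.
The other patterns: stems ending in -e drop the final letter and add -eka; stems ending in -u add -oth; stems ending in -n or -z double the final consonant and add -ir.
So vevnarot → vevnarouv.

vevnarouv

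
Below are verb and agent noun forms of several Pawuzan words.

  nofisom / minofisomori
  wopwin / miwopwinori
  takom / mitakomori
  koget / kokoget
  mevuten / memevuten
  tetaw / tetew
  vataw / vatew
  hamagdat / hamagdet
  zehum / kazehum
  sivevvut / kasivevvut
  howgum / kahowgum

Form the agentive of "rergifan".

wopwin and mevuten both end in -n yet inflect differently (miwopwinori, memevuten), so the final letter is not what conditions the rule; the last vowel is.
"rergifan" has last vowel 'a'. The stems whose last vowel is 'a' (tetaw → tetew, vataw → vatew, hamagdat → hamagdet) change the last vowel to 'e'.
So rergifan → rergifen.

rergifen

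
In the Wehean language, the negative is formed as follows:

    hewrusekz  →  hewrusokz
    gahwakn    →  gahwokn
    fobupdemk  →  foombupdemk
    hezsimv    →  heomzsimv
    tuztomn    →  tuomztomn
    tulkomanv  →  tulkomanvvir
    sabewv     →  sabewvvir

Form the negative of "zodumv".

gahwakn and tuztomn both end in -n yet inflect differently (gahwokn, tuomztomn), so the final letter is not what conditions the rule; the second-to-last letter is.
"zodumv" has second-to-last letter 'm'. The stems whose second-to-last letter is 'm' (fobupdemk → foombupdemk, hezsimv → heomzsimv, tuztomn → tuomztomn) insert -om- after the first vowel.
So zodumv → zoomdumv.

zoomdumv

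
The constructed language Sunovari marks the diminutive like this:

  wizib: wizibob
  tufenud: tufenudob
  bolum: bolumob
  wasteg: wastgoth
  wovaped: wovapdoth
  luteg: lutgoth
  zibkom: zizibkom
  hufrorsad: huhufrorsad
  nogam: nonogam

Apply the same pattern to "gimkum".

gimkumob

tufenud and wovaped both end in -d yet inflect differently (tufenudob, wovapdoth), so the final letter is not what conditions the rule; the last vowel is.
"gimkum" has last vowel 'u'. The stems whose last vowel is 'u' (tufenud → tufenudob, bolum → bolumob) add -ob.
So gimkum → gimkumob.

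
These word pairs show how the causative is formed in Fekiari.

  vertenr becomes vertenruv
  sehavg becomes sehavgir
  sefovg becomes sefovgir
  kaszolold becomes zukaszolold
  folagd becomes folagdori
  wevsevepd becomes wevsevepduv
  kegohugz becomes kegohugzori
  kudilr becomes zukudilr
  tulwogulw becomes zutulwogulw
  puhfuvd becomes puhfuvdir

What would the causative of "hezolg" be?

folagd and kaszolold both end in -d yet inflect differently (folagdori, zukaszolold), so the final letter is not what conditions the rule; the second-to-last letter is.
"hezolg" has second-to-last letter 'l'. The stems whose second-to-last letter is 'l' (tulwogulw → zutulwogulw, kaszolold → zukaszolold, kudilr → zukudilr) add the prefix zu-.
So hezolg → zuhezolg.

zuhezolg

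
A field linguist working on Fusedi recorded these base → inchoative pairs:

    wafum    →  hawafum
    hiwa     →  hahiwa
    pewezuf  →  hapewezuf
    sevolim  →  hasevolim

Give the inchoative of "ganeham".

haganeham

Every pair shown (wafum → hawafum, hiwa → hahiwa, pewezuf → hapewezuf, …) follows the same rule: add the prefix ha-.
So ganeham → haganeham.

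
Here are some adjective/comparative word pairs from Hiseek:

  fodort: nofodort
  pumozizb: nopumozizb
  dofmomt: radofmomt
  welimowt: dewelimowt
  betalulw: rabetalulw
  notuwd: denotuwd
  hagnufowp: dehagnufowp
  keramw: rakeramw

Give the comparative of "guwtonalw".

dofmomt and welimowt both end in -t yet inflect differently (radofmomt, dewelimowt), so the final letter is not what conditions the rule; the second-to-last letter is.
"guwtonalw" has second-to-last letter 'l'. The one such stem in the data (betalulw → rabetalulw) adds the prefix ra-, so the same rule applies.
So guwtonalw → raguwtonalw.

raguwtonalw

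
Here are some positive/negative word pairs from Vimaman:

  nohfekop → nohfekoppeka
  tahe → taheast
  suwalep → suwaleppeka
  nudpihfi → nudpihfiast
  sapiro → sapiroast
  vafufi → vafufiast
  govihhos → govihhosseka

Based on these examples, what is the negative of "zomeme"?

zomemeast

"zomeme" ends in a vowel. The stems ending in a vowel (tahe → taheast, nudpihfi → nudpihfiast, vafufi → vafufiast) add -ast.
The other pattern: stems ending in a consonant double the final consonant and add -eka.
So zomeme → zomemeast.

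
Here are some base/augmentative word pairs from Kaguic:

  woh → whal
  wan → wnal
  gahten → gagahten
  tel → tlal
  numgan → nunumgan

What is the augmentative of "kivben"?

wan and gahten both end in -n yet inflect differently (wnal, gagahten), so the final letter is not what conditions the rule; the number of vowels is.
"kivben" has 2 vowels. The stems with 2 vowels (gahten → gagahten, numgan → nunumgan) repeat the first consonant+vowel as a prefix.
So kivben → kikivben.

kikivben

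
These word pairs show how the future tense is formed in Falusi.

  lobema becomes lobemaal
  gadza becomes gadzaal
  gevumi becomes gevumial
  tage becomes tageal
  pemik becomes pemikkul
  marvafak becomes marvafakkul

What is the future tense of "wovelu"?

gevumi and pemik both have last vowel 'i' yet inflect differently (gevumial, pemikkul), so the last vowel is not what conditions the rule; whether the stem ends in a vowel or a consonant is.
"wovelu" ends in a vowel. The stems ending in a vowel (lobema → lobemaal, gadza → gadzaal, gevumi → gevumial) add -al.
So wovelu → wovelual.

wovelual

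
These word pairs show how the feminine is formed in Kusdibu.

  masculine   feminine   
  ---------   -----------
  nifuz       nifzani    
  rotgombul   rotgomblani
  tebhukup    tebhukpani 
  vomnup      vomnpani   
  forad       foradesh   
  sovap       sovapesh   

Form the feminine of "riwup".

riwpani

tebhukup and sovap both end in -p yet inflect differently (tebhukpani, sovapesh), so the final letter is not what conditions the rule; the last vowel is.
"riwup" has last vowel 'u'. The stems whose last vowel is 'u' (nifuz → nifzani, rotgombul → rotgomblani, tebhukup → tebhukpani) delete the last vowel and add -ani.
So riwup → riwpani.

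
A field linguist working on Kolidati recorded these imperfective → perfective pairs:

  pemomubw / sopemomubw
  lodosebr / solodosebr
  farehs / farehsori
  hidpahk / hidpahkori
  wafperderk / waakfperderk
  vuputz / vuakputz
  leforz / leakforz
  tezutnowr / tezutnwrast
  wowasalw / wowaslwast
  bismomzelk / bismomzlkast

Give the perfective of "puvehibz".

"puvehibz" has second-to-last letter 'b'. The stems whose second-to-last letter is 'b' (pemomubw → sopemomubw, lodosebr → solodosebr) add the prefix so-.
The other patterns: stems whose second-to-last letter is 'h' add -ori; stems whose second-to-last letter is 'r' or 't' insert -ak- after the first vowel; stems whose second-to-last letter is 'l' or 'w' delete the last vowel and add -ast.
So puvehibz → sopuvehibz.

sopuvehibz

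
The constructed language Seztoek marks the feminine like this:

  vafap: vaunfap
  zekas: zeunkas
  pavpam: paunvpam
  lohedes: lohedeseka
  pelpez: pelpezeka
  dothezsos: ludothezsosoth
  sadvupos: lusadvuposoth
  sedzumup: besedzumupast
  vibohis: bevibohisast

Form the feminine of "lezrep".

zekas and lohedes both end in -s yet inflect differently (zeunkas, lohedeseka), so the final letter is not what conditions the rule; the last vowel is.
"lezrep" has last vowel 'e'. The stems whose last vowel is 'e' (lohedes → lohedeseka, pelpez → pelpezeka) add -eka.
So lezrep → lezrepeka.

lezrepeka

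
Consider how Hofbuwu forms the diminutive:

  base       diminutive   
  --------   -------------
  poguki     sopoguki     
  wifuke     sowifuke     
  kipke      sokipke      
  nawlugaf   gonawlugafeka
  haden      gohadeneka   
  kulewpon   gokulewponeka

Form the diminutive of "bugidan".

gobugidaneka

wifuke and haden both have last vowel 'e' yet inflect differently (sowifuke, gohadeneka), so the last vowel is not what conditions the rule; whether the stem ends in a vowel or a consonant is.
"bugidan" ends in a consonant. The stems ending in a consonant (nawlugaf → gonawlugafeka, haden → gohadeneka, kulewpon → gokulewponeka) add go- … -eka around the stem.
So bugidan → gobugidaneka.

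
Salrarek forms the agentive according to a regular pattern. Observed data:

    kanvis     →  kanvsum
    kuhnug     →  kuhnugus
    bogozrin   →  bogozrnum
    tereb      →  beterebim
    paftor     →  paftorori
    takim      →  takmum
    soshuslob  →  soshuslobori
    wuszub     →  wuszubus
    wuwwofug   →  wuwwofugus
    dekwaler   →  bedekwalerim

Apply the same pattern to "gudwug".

paftor and dekwaler both end in -r yet inflect differently (paftorori, bedekwalerim), so the final letter is not what conditions the rule; the last vowel is.
"gudwug" has last vowel 'u'. The stems whose last vowel is 'u' (wuszub → wuszubus, wuwwofug → wuwwofugus, kuhnug → kuhnugus) add -us.
So gudwug → gudwugus.

gudwugus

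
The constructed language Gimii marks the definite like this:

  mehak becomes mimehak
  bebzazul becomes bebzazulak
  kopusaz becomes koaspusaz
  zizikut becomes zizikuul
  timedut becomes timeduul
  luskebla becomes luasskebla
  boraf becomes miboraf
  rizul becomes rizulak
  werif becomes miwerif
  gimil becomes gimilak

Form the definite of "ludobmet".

ludobmeul

gimil and werif both have last vowel 'i' yet inflect differently (gimilak, miwerif), so the last vowel is not what conditions the rule; the final letter is.
"ludobmet" ends in -t. The stems ending in -t (zizikut → zizikuul, timedut → timeduul) drop the final letter and add -ul.
So ludobmet → ludobmeul.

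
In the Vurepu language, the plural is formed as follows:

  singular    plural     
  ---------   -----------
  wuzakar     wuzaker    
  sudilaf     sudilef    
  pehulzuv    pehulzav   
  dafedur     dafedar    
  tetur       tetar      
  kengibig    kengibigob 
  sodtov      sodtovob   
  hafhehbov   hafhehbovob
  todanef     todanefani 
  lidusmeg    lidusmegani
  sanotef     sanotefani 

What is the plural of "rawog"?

"rawog" has last vowel 'o'. The stems whose last vowel is 'o' (sodtov → sodtovob, hafhehbov → hafhehbovob) add -ob.
So rawog → rawogob.

rawogob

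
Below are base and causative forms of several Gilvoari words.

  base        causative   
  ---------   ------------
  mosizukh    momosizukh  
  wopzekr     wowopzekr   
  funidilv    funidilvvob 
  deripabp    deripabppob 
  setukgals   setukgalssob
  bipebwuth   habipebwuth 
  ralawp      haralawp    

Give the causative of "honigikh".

hohonigikh

mosizukh and bipebwuth both end in -h yet inflect differently (momosizukh, habipebwuth), so the final letter is not what conditions the rule; the second-to-last letter is.
"honigikh" has second-to-last letter 'k'. The stems whose second-to-last letter is 'k' (mosizukh → momosizukh, wopzekr → wowopzekr) repeat the first consonant+vowel as a prefix.
The other patterns: stems whose second-to-last letter is 'b' or 'l' double the final consonant and add -ob; stems whose second-to-last letter is 't' or 'w' add the prefix ha-.
So honigikh → hohonigikh.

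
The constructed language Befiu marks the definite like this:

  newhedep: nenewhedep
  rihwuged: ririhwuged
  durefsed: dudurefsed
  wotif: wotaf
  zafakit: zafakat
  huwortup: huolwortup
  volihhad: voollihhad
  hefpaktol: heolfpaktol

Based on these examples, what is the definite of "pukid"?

pukad

"pukid" has last vowel 'i'. The stems whose last vowel is 'i' (wotif → wotaf, zafakit → zafakat) change the last vowel to 'a'.
The other patterns: stems whose last vowel is 'e' repeat the first consonant+vowel as a prefix; stems whose last vowel is 'a', 'o' or 'u' insert -ol- after the first vowel.
So pukid → pukad.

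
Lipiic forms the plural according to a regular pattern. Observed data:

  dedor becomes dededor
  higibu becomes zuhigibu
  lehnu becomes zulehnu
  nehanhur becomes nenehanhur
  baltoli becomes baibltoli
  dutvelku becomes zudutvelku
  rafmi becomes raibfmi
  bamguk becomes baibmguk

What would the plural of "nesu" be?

zunesu

lehnu and bamguk both have last vowel 'u' yet inflect differently (zulehnu, baibmguk), so the last vowel is not what conditions the rule; the final letter is.
"nesu" ends in -u. The stems ending in -u (lehnu → zulehnu, dutvelku → zudutvelku, higibu → zuhigibu) add the prefix zu-.
So nesu → zunesu.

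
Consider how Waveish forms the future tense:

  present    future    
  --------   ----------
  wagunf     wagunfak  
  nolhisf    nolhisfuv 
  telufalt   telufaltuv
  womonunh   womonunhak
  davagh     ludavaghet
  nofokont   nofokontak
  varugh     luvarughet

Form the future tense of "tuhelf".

davagh and womonunh both end in -h yet inflect differently (ludavaghet, womonunhak), so the final letter is not what conditions the rule; the second-to-last letter is.
"tuhelf" has second-to-last letter 'l'. The one such stem in the data (telufalt → telufaltuv) adds -uv, so the same rule applies.
So tuhelf → tuhelfuv.

tuhelfuv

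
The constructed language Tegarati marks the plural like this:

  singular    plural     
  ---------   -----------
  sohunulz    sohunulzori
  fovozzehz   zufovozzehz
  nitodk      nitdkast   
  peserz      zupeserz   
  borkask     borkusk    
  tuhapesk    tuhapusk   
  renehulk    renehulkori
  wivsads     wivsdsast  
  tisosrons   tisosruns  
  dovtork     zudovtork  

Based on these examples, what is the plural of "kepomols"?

kepomolsori

nitodk and renehulk both end in -k yet inflect differently (nitdkast, renehulkori), so the final letter is not what conditions the rule; the second-to-last letter is.
"kepomols" has second-to-last letter 'l'. The stems whose second-to-last letter is 'l' (renehulk → renehulkori, sohunulz → sohunulzori) add -ori.
So kepomols → kepomolsori.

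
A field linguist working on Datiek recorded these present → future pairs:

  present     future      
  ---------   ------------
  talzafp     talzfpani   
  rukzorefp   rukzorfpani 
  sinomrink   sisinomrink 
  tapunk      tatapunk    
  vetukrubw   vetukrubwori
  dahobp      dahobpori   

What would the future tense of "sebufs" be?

sebfsani

talzafp and dahobp both end in -p yet inflect differently (talzfpani, dahobpori), so the final letter is not what conditions the rule; the second-to-last letter is.
"sebufs" has second-to-last letter 'f'. The stems whose second-to-last letter is 'f' (talzafp → talzfpani, rukzorefp → rukzorfpani) delete the last vowel and add -ani.
The other patterns: stems whose second-to-last letter is 'n' repeat the first consonant+vowel as a prefix; stems whose second-to-last letter is 'b' add -ori.
So sebufs → sebfsani.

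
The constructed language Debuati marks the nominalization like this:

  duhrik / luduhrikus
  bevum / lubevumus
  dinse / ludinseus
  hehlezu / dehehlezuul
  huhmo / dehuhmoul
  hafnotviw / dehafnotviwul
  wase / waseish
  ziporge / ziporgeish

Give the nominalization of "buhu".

"buhu" begins with b-. The one such stem in the data (bevum → lubevumus) adds lu- … -us around the stem, so the same rule applies.
The other patterns: stems beginning with h- add de- … -ul around the stem; stems beginning with w- or z- add -ish.
So buhu → lubuhuus.

lubuhuus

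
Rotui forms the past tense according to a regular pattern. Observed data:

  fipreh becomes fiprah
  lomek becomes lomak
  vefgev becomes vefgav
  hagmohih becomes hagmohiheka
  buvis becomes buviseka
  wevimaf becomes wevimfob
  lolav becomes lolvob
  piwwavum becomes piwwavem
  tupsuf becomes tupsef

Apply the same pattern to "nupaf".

fipreh and hagmohih both end in -h yet inflect differently (fiprah, hagmohiheka), so the final letter is not what conditions the rule; the last vowel is.
"nupaf" has last vowel 'a'. The stems whose last vowel is 'a' (wevimaf → wevimfob, lolav → lolvob) delete the last vowel and add -ob.
The other patterns: stems whose last vowel is 'e' change the last vowel to 'a'; stems whose last vowel is 'i' add -eka; stems whose last vowel is 'u' change the last vowel to 'e'.
So nupaf → nupfob.

nupfob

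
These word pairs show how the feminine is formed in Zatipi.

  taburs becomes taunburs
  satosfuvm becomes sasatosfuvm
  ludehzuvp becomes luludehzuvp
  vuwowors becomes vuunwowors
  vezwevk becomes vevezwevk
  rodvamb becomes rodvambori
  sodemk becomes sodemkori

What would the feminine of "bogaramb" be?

"bogaramb" has second-to-last letter 'm'. The stems whose second-to-last letter is 'm' (sodemk → sodemkori, rodvamb → rodvambori) add -ori.
So bogaramb → bogarambori.

bogarambori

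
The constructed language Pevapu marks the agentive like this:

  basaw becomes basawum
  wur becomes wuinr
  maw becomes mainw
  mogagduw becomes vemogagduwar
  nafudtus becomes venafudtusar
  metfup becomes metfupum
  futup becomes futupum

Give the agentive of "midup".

maw and basaw both end in -w yet inflect differently (mainw, basawum), so the final letter is not what conditions the rule; the number of vowels is.
"midup" has 2 vowels. The stems with 2 vowels (metfup → metfupum, futup → futupum, basaw → basawum) add -um.
So midup → midupum.

midupum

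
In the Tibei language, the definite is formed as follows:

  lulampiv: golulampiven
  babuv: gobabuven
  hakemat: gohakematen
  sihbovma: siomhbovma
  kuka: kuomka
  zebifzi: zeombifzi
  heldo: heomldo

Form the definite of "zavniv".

hakemat and sihbovma both have last vowel 'a' yet inflect differently (gohakematen, siomhbovma), so the last vowel is not what conditions the rule; whether the stem ends in a vowel or a consonant is.
"zavniv" ends in a consonant. The stems ending in a consonant (lulampiv → golulampiven, babuv → gobabuven, hakemat → gohakematen) add go- … -en around the stem.
So zavniv → gozavniven.

gozavniven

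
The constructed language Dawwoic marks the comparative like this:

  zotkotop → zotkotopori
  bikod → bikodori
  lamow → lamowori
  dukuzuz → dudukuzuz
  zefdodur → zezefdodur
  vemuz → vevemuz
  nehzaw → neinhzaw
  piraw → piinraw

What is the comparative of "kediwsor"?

lamow and nehzaw both end in -w yet inflect differently (lamowori, neinhzaw), so the final letter is not what conditions the rule; the last vowel is.
"kediwsor" has last vowel 'o'. The stems whose last vowel is 'o' (zotkotop → zotkotopori, bikod → bikodori, lamow → lamowori) add -ori.
The other patterns: stems whose last vowel is 'u' repeat the first consonant+vowel as a prefix; stems whose last vowel is 'a' insert -in- after the first vowel.
So kediwsor → kediwsorori.

kediwsorori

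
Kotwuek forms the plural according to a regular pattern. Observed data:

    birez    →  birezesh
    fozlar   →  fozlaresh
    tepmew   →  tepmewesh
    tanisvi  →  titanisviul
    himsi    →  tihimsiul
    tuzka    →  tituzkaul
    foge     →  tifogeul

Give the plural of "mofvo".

fozlar and tuzka both have last vowel 'a' yet inflect differently (fozlaresh, tituzkaul), so the last vowel is not what conditions the rule; whether the stem ends in a vowel or a consonant is.
"mofvo" ends in a vowel. The stems ending in a vowel (tanisvi → titanisviul, himsi → tihimsiul, tuzka → tituzkaul) add ti- … -ul around the stem.
The other pattern: stems ending in a consonant add -esh.
So mofvo → timofvoul.

timofvoul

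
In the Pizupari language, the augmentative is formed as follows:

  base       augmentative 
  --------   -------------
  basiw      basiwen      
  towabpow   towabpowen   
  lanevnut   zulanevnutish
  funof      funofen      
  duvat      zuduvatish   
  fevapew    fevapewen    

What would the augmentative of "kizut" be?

duvat and basiw both have 2 vowels yet inflect differently (zuduvatish, basiwen), so the number of vowels is not what conditions the rule; the final letter is.
"kizut" ends in -t. The stems ending in -t (lanevnut → zulanevnutish, duvat → zuduvatish) add zu- … -ish around the stem.
So kizut → zukizutish.

zukizutish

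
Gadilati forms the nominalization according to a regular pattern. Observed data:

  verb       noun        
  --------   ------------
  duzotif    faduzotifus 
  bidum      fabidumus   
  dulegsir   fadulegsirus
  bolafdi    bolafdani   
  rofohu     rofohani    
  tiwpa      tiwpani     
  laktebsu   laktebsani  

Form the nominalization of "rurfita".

rurfitani

duzotif and bolafdi both have last vowel 'i' yet inflect differently (faduzotifus, bolafdani), so the last vowel is not what conditions the rule; whether the stem ends in a vowel or a consonant is.
"rurfita" ends in a vowel. The stems ending in a vowel (bolafdi → bolafdani, rofohu → rofohani, tiwpa → tiwpani) drop the final letter and add -ani.
The other pattern: stems ending in a consonant add fa- … -us around the stem.
So rurfita → rurfitani.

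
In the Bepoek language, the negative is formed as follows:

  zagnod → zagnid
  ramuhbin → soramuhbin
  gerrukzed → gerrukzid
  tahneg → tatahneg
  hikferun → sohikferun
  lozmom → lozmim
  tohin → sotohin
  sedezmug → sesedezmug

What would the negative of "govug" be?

"govug" ends in -g. The stems ending in -g (sedezmug → sesedezmug, tahneg → tatahneg) repeat the first consonant+vowel as a prefix.
So govug → gogovug.

gogovug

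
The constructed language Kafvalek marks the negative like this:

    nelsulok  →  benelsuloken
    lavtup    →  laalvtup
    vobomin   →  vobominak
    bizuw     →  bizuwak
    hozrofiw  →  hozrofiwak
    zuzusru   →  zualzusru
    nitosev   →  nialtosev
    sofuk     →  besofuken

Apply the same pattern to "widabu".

bizuw and sofuk both have last vowel 'u' yet inflect differently (bizuwak, besofuken), so the last vowel is not what conditions the rule; the final letter is.
"widabu" ends in -u. The one such stem in the data (zuzusru → zualzusru) inserts -al- after the first vowel (as do lavtup, nitosev), so the same rule applies.
The other patterns: stems ending in -n or -w add -ak; stems ending in -k add be- … -en around the stem.
So widabu → wialdabu.

wialdabu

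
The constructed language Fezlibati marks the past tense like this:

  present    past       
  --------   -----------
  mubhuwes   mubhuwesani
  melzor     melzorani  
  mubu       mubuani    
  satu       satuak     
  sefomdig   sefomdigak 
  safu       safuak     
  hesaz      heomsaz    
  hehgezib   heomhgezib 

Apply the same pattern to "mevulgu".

mevulguani

"mevulgu" begins with m-. The stems beginning with m- (mubhuwes → mubhuwesani, melzor → melzorani, mubu → mubuani) add -ani.
So mevulgu → mevulguani.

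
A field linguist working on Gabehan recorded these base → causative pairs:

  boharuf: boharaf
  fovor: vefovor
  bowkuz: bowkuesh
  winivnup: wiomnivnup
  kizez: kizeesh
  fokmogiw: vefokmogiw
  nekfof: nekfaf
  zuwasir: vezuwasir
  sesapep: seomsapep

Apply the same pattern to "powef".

winivnup and boharuf both have last vowel 'u' yet inflect differently (wiomnivnup, boharaf), so the last vowel is not what conditions the rule; the final letter is.
"powef" ends in -f. The stems ending in -f (nekfof → nekfaf, boharuf → boharaf) change the last vowel to 'a'.
The other patterns: stems ending in -p insert -om- after the first vowel; stems ending in -z drop the final letter and add -esh; stems ending in -r or -w add the prefix ve-.
So powef → powaf.

powaf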